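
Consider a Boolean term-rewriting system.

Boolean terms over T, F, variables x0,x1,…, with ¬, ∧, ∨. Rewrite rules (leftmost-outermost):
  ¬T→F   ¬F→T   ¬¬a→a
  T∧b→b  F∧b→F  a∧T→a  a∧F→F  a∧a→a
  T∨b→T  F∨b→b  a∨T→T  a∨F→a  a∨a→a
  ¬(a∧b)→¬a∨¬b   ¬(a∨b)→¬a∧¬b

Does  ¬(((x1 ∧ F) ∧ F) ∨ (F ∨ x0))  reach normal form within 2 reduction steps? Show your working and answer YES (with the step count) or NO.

Answer: NO — after 2 steps the term is (¬(x1 ∧ F) ∨ ¬F) ∧ ¬(F ∨ x0), not yet normal

Derivation:
  start: ¬(((x1 ∧ F) ∧ F) ∨ (F ∨ x0))
  step 1: ¬((x1 ∧ F) ∧ F) ∧ ¬(F ∨ x0)
  step 2: (¬(x1 ∧ F) ∨ ¬F) ∧ ¬(F ∨ x0)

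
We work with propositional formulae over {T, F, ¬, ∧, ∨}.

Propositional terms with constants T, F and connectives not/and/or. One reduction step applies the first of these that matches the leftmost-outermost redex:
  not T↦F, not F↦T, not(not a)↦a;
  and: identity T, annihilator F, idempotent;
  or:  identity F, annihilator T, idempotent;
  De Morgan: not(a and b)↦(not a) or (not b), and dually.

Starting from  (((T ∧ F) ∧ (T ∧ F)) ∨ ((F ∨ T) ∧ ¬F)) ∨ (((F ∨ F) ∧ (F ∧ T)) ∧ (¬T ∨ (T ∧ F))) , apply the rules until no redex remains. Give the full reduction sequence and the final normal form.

  start: (((T ∧ F) ∧ (T ∧ F)) ∨ ((F ∨ T) ∧ ¬F)) ∨ (((F ∨ F) ∧ (F ∧ T)) ∧ (¬T ∨ (T ∧ F)))
  step 1: ((T ∧ F) ∨ ((F ∨ T) ∧ ¬F)) ∨ (((F ∨ F) ∧ (F ∧ T)) ∧ (¬T ∨ (T ∧ F)))
  step 2: (F ∨ ((F ∨ T) ∧ ¬F)) ∨ (((F ∨ F) ∧ (F ∧ T)) ∧ (¬T ∨ (T ∧ F)))
  step 3: ((F ∨ T) ∧ ¬F) ∨ (((F ∨ F) ∧ (F ∧ T)) ∧ (¬T ∨ (T ∧ F)))
  step 4: (T ∧ ¬F) ∨ (((F ∨ F) ∧ (F ∧ T)) ∧ (¬T ∨ (T ∧ F)))
  step 5: ¬F ∨ (((F ∨ F) ∧ (F ∧ T)) ∧ (¬T ∨ (T ∧ F)))
  step 6: T ∨ (((F ∨ F) ∧ (F ∧ T)) ∧ (¬T ∨ (T ∧ F)))
  step 7: T

Answer: normal form = T  (in 7 steps)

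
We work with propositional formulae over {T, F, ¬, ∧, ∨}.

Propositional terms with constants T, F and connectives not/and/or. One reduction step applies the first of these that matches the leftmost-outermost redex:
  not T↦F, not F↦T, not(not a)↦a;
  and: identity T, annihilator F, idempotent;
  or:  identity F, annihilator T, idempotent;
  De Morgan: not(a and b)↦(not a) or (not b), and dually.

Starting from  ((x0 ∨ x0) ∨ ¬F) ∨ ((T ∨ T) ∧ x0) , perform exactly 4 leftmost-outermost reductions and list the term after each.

Answer: after 4 steps: T

Reduction:
  start: ((x0 ∨ x0) ∨ ¬F) ∨ ((T ∨ T) ∧ x0)
  [1] (x0 ∨ ¬F) ∨ ((T ∨ T) ∧ x0)
  [2] (x0 ∨ T) ∨ ((T ∨ T) ∧ x0)
  [3] T ∨ ((T ∨ T) ∧ x0)
  [4] T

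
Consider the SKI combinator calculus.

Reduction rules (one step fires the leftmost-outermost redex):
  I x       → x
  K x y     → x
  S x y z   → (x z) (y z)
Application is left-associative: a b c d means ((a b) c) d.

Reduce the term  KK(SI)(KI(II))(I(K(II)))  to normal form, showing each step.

Answer: normal form = I  (in 3 steps)

Reduction:
  start: KK(SI)(KI(II))(I(K(II)))
  →1  K(KI(II))(I(K(II)))
  →2  KI(II)
  →3  I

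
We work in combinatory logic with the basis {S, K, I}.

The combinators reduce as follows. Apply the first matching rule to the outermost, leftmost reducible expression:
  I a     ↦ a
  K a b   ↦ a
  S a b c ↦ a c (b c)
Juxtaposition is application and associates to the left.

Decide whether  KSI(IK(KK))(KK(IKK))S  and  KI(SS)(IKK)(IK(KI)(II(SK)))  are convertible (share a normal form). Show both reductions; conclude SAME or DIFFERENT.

Answer: SAME — A ⇓ K, B ⇓ K

Reduction:
Term A:
  start: KSI(IK(KK))(KK(IKK))S
  →1  S(IK(KK))(KK(IKK))S
  →2  IK(KK)S(KK(IKK)S)
  →3  K(KK)S(KK(IKK)S)
  →4  KK(KK(IKK)S)
  →5  K

Term B:
  start: KI(SS)(IKK)(IK(KI)(II(SK)))
  →1  I(IKK)(IK(KI)(II(SK)))
  →2  IKK(IK(KI)(II(SK)))
  →3  KK(IK(KI)(II(SK)))
  →4  K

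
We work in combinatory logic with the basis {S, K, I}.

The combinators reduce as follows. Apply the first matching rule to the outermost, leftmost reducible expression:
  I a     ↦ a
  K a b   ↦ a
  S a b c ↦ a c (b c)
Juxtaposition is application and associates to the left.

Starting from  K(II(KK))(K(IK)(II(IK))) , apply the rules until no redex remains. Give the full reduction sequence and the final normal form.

  start: K(II(KK))(K(IK)(II(IK)))
  step 1: II(KK)
  step 2: I(KK)
  step 3: KK

Answer: normal form = KK  (in 3 steps)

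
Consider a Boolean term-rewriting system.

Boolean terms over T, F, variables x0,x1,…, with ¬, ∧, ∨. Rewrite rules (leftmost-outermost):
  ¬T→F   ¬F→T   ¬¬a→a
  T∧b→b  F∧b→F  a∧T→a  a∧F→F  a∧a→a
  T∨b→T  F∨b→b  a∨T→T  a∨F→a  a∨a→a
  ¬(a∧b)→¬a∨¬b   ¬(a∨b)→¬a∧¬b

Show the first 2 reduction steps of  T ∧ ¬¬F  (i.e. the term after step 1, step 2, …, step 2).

Answer: after 2 steps: F

Working:
  start: T ∧ ¬¬F
  step 1: ¬¬F
  step 2: F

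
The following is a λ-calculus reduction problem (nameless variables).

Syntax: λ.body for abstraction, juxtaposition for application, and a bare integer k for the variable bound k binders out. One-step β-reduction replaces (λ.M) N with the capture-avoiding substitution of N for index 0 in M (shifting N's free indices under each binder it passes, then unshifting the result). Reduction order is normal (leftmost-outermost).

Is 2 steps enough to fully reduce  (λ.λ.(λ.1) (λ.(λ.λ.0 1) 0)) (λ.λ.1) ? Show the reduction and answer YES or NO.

  start: (λ.λ.(λ.1) (λ.(λ.λ.0 1) 0)) (λ.λ.1)
  →1  λ.(λ.1) (λ.(λ.λ.0 1) 0)
  →2  λ.0

Answer: YES — reaches normal form λ.0 in 2 ≤ 2 steps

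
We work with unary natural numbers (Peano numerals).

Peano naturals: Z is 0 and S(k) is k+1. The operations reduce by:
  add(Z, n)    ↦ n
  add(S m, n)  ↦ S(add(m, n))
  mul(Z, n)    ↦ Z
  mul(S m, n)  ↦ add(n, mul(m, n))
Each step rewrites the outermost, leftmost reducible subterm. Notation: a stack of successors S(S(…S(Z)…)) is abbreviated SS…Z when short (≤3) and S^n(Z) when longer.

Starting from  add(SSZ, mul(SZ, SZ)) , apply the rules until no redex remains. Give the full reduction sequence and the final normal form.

Answer: normal form = SSSZ  (in 7 steps)

Derivation:
  start: add(SSZ, mul(SZ, SZ))
  [1] S(add(SZ, mul(SZ, SZ)))
  [2] S(S(add(Z, mul(SZ, SZ))))
  [3] S(S(mul(SZ, SZ)))
  [4] S(S(add(SZ, mul(Z, SZ))))
  [5] S(S(S(add(Z, mul(Z, SZ)))))
  [6] S(S(S(mul(Z, SZ))))
  [7] SSSZ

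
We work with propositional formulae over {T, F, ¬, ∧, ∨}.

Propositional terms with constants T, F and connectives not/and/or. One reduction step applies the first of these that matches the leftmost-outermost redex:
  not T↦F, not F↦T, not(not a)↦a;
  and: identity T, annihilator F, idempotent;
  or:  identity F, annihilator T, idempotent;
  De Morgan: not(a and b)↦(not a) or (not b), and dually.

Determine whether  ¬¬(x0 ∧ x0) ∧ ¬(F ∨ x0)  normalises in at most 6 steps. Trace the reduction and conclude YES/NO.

Answer: YES — reaches normal form x0 ∧ ¬x0 in 5 ≤ 6 steps

Derivation:
  start: ¬¬(x0 ∧ x0) ∧ ¬(F ∨ x0)
  →1  (x0 ∧ x0) ∧ ¬(F ∨ x0)
  →2  x0 ∧ ¬(F ∨ x0)
  →3  x0 ∧ (¬F ∧ ¬x0)
  →4  x0 ∧ (T ∧ ¬x0)
  →5  x0 ∧ ¬x0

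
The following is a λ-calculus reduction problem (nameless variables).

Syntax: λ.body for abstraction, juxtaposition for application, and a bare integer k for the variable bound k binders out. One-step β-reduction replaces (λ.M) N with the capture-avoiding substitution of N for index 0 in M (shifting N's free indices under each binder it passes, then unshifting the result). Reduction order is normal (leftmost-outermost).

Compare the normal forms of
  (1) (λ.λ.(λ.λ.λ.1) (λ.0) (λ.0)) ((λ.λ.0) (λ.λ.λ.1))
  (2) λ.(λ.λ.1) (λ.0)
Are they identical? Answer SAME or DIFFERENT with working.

Term A:
  start: (λ.λ.(λ.λ.λ.1) (λ.0) (λ.0)) ((λ.λ.0) (λ.λ.λ.1))
  →1  λ.(λ.λ.λ.1) (λ.0) (λ.0)
  →2  λ.(λ.λ.1) (λ.0)
  →3  λ.λ.λ.0

Term B:
  start: λ.(λ.λ.1) (λ.0)
  →1  λ.λ.λ.0

Answer: SAME — A ⇓ λ.λ.λ.0, B ⇓ λ.λ.λ.0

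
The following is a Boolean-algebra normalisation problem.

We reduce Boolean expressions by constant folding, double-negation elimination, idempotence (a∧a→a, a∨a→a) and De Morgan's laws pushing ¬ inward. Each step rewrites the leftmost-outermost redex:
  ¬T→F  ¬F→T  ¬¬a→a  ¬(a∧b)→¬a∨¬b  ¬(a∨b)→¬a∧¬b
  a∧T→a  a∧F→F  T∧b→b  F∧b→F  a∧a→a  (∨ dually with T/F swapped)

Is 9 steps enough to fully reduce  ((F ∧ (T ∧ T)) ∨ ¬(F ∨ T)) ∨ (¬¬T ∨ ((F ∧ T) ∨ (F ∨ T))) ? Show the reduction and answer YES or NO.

Answer: YES — reaches normal form T in 9 ≤ 9 steps

Reduction:
  start: ((F ∧ (T ∧ T)) ∨ ¬(F ∨ T)) ∨ (¬¬T ∨ ((F ∧ T) ∨ (F ∨ T)))
  →1  (F ∨ ¬(F ∨ T)) ∨ (¬¬T ∨ ((F ∧ T) ∨ (F ∨ T)))
  →2  ¬(F ∨ T) ∨ (¬¬T ∨ ((F ∧ T) ∨ (F ∨ T)))
  →3  (¬F ∧ ¬T) ∨ (¬¬T ∨ ((F ∧ T) ∨ (F ∨ T)))
  →4  (T ∧ ¬T) ∨ (¬¬T ∨ ((F ∧ T) ∨ (F ∨ T)))
  →5  ¬T ∨ (¬¬T ∨ ((F ∧ T) ∨ (F ∨ T)))
  →6  F ∨ (¬¬T ∨ ((F ∧ T) ∨ (F ∨ T)))
  →7  ¬¬T ∨ ((F ∧ T) ∨ (F ∨ T))
  →8  T ∨ ((F ∧ T) ∨ (F ∨ T))
  →9  T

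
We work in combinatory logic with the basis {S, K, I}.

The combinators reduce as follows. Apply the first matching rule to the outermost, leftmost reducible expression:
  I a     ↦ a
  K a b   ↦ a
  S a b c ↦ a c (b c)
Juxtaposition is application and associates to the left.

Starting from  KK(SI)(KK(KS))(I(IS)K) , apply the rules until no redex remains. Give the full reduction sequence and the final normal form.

  start: KK(SI)(KK(KS))(I(IS)K)
  step 1: K(KK(KS))(I(IS)K)
  step 2: KK(KS)
  step 3: K

Answer: normal form = K  (in 3 steps)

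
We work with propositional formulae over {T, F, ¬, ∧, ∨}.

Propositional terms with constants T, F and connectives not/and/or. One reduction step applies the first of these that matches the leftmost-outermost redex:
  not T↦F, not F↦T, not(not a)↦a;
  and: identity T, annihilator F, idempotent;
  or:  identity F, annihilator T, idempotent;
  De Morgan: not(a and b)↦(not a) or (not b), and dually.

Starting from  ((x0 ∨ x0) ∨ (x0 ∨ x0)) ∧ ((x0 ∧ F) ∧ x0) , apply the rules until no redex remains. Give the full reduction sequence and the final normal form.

Answer: normal form = F  (in 5 steps)

Reduction:
  start: ((x0 ∨ x0) ∨ (x0 ∨ x0)) ∧ ((x0 ∧ F) ∧ x0)
  step 1: (x0 ∨ x0) ∧ ((x0 ∧ F) ∧ x0)
  step 2: x0 ∧ ((x0 ∧ F) ∧ x0)
  step 3: x0 ∧ (F ∧ x0)
  step 4: x0 ∧ F
  step 5: F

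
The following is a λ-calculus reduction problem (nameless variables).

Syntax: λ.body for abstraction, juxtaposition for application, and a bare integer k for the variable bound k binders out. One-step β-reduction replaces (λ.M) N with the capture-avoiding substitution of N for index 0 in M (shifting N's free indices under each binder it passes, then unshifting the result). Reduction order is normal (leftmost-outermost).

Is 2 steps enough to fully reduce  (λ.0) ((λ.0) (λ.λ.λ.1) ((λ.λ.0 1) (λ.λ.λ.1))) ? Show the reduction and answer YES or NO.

  start: (λ.0) ((λ.0) (λ.λ.λ.1) ((λ.λ.0 1) (λ.λ.λ.1)))
  [1] (λ.0) (λ.λ.λ.1) ((λ.λ.0 1) (λ.λ.λ.1))
  [2] (λ.λ.λ.1) ((λ.λ.0 1) (λ.λ.λ.1))

Answer: NO — after 2 steps the term is (λ.λ.λ.1) ((λ.λ.0 1) (λ.λ.λ.1)), not yet normal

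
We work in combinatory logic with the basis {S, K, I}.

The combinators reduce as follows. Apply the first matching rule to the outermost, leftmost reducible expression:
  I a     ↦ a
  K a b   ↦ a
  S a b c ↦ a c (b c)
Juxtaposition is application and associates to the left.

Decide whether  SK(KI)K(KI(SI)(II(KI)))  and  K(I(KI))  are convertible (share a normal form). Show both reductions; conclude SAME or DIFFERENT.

Term A:
  start: SK(KI)K(KI(SI)(II(KI)))
  step 1: KK(KIK)(KI(SI)(II(KI)))
  step 2: K(KI(SI)(II(KI)))
  step 3: K(I(II(KI)))
  step 4: K(II(KI))
  step 5: K(I(KI))
  step 6: K(KI)

Term B:
  start: K(I(KI))
  step 1: K(KI)

Answer: SAME — A ⇓ K(KI), B ⇓ K(KI)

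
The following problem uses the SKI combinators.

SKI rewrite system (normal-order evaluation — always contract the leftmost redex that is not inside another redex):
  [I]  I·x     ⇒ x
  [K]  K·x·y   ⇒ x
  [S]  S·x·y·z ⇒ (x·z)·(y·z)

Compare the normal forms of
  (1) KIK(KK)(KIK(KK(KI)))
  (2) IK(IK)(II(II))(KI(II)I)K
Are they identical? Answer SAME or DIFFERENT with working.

Term A:
  start: KIK(KK)(KIK(KK(KI)))
  [1] I(KK)(KIK(KK(KI)))
  [2] KK(KIK(KK(KI)))
  [3] K

Term B:
  start: IK(IK)(II(II))(KI(II)I)K
  [1] K(IK)(II(II))(KI(II)I)K
  [2] IK(KI(II)I)K
  [3] K(KI(II)I)K
  [4] KI(II)I
  [5] II
  [6] I

Answer: DIFFERENT — A ⇓ K, B ⇓ I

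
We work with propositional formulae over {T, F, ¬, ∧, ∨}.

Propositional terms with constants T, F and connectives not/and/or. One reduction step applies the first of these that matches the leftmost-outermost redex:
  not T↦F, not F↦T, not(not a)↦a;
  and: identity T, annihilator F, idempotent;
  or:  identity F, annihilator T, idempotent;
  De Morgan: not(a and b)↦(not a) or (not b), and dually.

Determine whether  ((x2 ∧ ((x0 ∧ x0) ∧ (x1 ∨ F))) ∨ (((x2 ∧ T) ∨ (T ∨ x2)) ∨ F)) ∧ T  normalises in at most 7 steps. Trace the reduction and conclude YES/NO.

Answer: NO — after 7 steps the term is (x2 ∧ (x0 ∧ x1)) ∨ T, not yet normal

Working:
  start: ((x2 ∧ ((x0 ∧ x0) ∧ (x1 ∨ F))) ∨ (((x2 ∧ T) ∨ (T ∨ x2)) ∨ F)) ∧ T
  →1  (x2 ∧ ((x0 ∧ x0) ∧ (x1 ∨ F))) ∨ (((x2 ∧ T) ∨ (T ∨ x2)) ∨ F)
  →2  (x2 ∧ (x0 ∧ (x1 ∨ F))) ∨ (((x2 ∧ T) ∨ (T ∨ x2)) ∨ F)
  →3  (x2 ∧ (x0 ∧ x1)) ∨ (((x2 ∧ T) ∨ (T ∨ x2)) ∨ F)
  →4  (x2 ∧ (x0 ∧ x1)) ∨ ((x2 ∧ T) ∨ (T ∨ x2))
  →5  (x2 ∧ (x0 ∧ x1)) ∨ (x2 ∨ (T ∨ x2))
  →6  (x2 ∧ (x0 ∧ x1)) ∨ (x2 ∨ T)
  →7  (x2 ∧ (x0 ∧ x1)) ∨ T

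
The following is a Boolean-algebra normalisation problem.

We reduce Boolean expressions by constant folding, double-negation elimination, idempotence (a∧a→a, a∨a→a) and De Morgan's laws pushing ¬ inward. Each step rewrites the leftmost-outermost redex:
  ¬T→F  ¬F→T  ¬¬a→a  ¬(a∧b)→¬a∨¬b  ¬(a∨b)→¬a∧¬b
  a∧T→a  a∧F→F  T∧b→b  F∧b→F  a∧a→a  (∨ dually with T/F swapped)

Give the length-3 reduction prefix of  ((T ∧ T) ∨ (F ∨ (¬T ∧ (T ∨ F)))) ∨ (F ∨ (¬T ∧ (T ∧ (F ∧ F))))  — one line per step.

  start: ((T ∧ T) ∨ (F ∨ (¬T ∧ (T ∨ F)))) ∨ (F ∨ (¬T ∧ (T ∧ (F ∧ F))))
  →1  (T ∨ (F ∨ (¬T ∧ (T ∨ F)))) ∨ (F ∨ (¬T ∧ (T ∧ (F ∧ F))))
  →2  T ∨ (F ∨ (¬T ∧ (T ∧ (F ∧ F))))
  →3  T

Answer: after 3 steps: T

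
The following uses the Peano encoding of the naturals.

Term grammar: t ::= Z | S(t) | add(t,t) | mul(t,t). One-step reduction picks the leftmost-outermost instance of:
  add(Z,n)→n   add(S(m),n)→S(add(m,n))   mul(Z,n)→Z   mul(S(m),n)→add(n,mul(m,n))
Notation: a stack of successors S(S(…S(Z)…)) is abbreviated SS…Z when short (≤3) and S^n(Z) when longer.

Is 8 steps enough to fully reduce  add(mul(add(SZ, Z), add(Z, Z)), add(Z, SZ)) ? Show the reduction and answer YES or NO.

Answer: YES — reaches normal form SZ in 8 ≤ 8 steps

Derivation:
  start: add(mul(add(SZ, Z), add(Z, Z)), add(Z, SZ))
  step 1: add(mul(S(add(Z, Z)), add(Z, Z)), add(Z, SZ))
  step 2: add(add(add(Z, Z), mul(add(Z, Z), add(Z, Z))), add(Z, SZ))
  step 3: add(add(Z, mul(add(Z, Z), add(Z, Z))), add(Z, SZ))
  step 4: add(mul(add(Z, Z), add(Z, Z)), add(Z, SZ))
  step 5: add(mul(Z, add(Z, Z)), add(Z, SZ))
  step 6: add(Z, add(Z, SZ))
  step 7: add(Z, SZ)
  step 8: SZ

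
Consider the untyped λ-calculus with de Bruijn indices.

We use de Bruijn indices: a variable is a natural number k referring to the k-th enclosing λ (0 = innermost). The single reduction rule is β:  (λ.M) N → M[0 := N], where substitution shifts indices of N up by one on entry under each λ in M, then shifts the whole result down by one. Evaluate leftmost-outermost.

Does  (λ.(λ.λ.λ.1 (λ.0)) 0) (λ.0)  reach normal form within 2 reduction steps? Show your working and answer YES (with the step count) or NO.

  start: (λ.(λ.λ.λ.1 (λ.0)) 0) (λ.0)
  →1  (λ.λ.λ.1 (λ.0)) (λ.0)
  →2  λ.λ.1 (λ.0)

Answer: YES — reaches normal form λ.λ.1 (λ.0) in 2 ≤ 2 steps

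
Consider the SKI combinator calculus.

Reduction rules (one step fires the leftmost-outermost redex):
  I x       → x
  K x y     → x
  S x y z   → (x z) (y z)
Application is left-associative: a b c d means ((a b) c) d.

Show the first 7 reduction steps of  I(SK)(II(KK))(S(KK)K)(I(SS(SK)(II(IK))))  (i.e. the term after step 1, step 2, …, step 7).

  start: I(SK)(II(KK))(S(KK)K)(I(SS(SK)(II(IK))))
  →1  SK(II(KK))(S(KK)K)(I(SS(SK)(II(IK))))
  →2  K(S(KK)K)(II(KK)(S(KK)K))(I(SS(SK)(II(IK))))
  →3  S(KK)K(I(SS(SK)(II(IK))))
  →4  KK(I(SS(SK)(II(IK))))(K(I(SS(SK)(II(IK)))))
  →5  K(K(I(SS(SK)(II(IK)))))
  →6  K(K(SS(SK)(II(IK))))
  →7  K(K(S(II(IK))(SK(II(IK)))))

Answer: after 7 steps: K(K(S(II(IK))(SK(II(IK)))))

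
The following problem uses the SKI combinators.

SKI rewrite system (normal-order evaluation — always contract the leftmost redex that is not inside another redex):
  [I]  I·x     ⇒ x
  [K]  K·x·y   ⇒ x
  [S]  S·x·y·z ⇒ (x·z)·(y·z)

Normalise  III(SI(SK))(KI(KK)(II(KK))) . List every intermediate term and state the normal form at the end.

  start: III(SI(SK))(KI(KK)(II(KK)))
  step 1: II(SI(SK))(KI(KK)(II(KK)))
  step 2: I(SI(SK))(KI(KK)(II(KK)))
  step 3: SI(SK)(KI(KK)(II(KK)))
  step 4: I(KI(KK)(II(KK)))(SK(KI(KK)(II(KK))))
  step 5: KI(KK)(II(KK))(SK(KI(KK)(II(KK))))
  step 6: I(II(KK))(SK(KI(KK)(II(KK))))
  step 7: II(KK)(SK(KI(KK)(II(KK))))
  step 8: I(KK)(SK(KI(KK)(II(KK))))
  step 9: KK(SK(KI(KK)(II(KK))))
  step 10: K

Answer: normal form = K  (in 10 steps)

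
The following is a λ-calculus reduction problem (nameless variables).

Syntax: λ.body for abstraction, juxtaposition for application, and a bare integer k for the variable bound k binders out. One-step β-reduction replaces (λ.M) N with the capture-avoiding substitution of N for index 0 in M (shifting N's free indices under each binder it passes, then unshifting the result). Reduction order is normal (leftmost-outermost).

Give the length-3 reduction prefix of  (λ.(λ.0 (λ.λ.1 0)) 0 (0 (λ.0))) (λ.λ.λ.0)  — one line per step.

Answer: after 3 steps: (λ.λ.0) ((λ.λ.λ.0) (λ.0))

Working:
  start: (λ.(λ.0 (λ.λ.1 0)) 0 (0 (λ.0))) (λ.λ.λ.0)
  [1] (λ.0 (λ.λ.1 0)) (λ.λ.λ.0) ((λ.λ.λ.0) (λ.0))
  [2] (λ.λ.λ.0) (λ.λ.1 0) ((λ.λ.λ.0) (λ.0))
  [3] (λ.λ.0) ((λ.λ.λ.0) (λ.0))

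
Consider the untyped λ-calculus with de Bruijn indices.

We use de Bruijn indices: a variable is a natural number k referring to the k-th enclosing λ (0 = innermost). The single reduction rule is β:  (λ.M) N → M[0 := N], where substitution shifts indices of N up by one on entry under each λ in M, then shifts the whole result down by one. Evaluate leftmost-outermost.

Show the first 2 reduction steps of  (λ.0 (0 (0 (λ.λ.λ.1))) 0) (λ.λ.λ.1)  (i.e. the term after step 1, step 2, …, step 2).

Answer: after 2 steps: (λ.λ.1) (λ.λ.λ.1)

Reduction:
  start: (λ.0 (0 (0 (λ.λ.λ.1))) 0) (λ.λ.λ.1)
  [1] (λ.λ.λ.1) ((λ.λ.λ.1) ((λ.λ.λ.1) (λ.λ.λ.1))) (λ.λ.λ.1)
  [2] (λ.λ.1) (λ.λ.λ.1)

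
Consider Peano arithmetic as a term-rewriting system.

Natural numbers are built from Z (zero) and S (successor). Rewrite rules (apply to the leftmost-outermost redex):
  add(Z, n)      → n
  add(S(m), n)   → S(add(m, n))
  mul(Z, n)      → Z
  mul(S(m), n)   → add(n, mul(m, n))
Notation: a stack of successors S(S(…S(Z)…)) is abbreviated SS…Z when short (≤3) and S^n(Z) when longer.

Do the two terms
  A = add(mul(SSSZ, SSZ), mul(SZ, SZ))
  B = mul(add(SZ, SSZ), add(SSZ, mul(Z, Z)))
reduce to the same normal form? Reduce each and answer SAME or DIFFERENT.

Answer: DIFFERENT — A ⇓ S^7(Z), B ⇓ S^6(Z)

Reduction:
Term A:
  start: add(mul(SSSZ, SSZ), mul(SZ, SZ))
  step 1: add(add(SSZ, mul(SSZ, SSZ)), mul(SZ, SZ))
  step 2: add(S(add(SZ, mul(SSZ, SSZ))), mul(SZ, SZ))
  step 3: S(add(add(SZ, mul(SSZ, SSZ)), mul(SZ, SZ)))
  step 4: S(add(S(add(Z, mul(SSZ, SSZ))), mul(SZ, SZ)))
  step 5: S(S(add(add(Z, mul(SSZ, SSZ)), mul(SZ, SZ))))
  step 6: S(S(add(mul(SSZ, SSZ), mul(SZ, SZ))))
  step 7: S(S(add(add(SSZ, mul(SZ, SSZ)), mul(SZ, SZ))))
  step 8: S(S(add(S(add(SZ, mul(SZ, SSZ))), mul(SZ, SZ))))
  step 9: S(S(S(add(add(SZ, mul(SZ, SSZ)), mul(SZ, SZ)))))
  step 10: S(S(S(add(S(add(Z, mul(SZ, SSZ))), mul(SZ, SZ)))))
  step 11: S(S(S(S(add(add(Z, mul(SZ, SSZ)), mul(SZ, SZ))))))
  step 12: S(S(S(S(add(mul(SZ, SSZ), mul(SZ, SZ))))))
  step 13: S(S(S(S(add(add(SSZ, mul(Z, SSZ)), mul(SZ, SZ))))))
  step 14: S(S(S(S(add(S(add(SZ, mul(Z, SSZ))), mul(SZ, SZ))))))
  step 15: S(S(S(S(S(add(add(SZ, mul(Z, SSZ)), mul(SZ, SZ)))))))
  step 16: S(S(S(S(S(add(S(add(Z, mul(Z, SSZ))), mul(SZ, SZ)))))))
  step 17: S(S(S(S(S(S(add(add(Z, mul(Z, SSZ)), mul(SZ, SZ))))))))
  step 18: S(S(S(S(S(S(add(mul(Z, SSZ), mul(SZ, SZ))))))))
  step 19: S(S(S(S(S(S(add(Z, mul(SZ, SZ))))))))
  step 20: S(S(S(S(S(S(mul(SZ, SZ)))))))
  step 21: S(S(S(S(S(S(add(SZ, mul(Z, SZ))))))))
  step 22: S(S(S(S(S(S(S(add(Z, mul(Z, SZ)))))))))
  step 23: S(S(S(S(S(S(S(mul(Z, SZ))))))))
  step 24: S^7(Z)

Term B:
  start: mul(add(SZ, SSZ), add(SSZ, mul(Z, Z)))
  step 1: mul(S(add(Z, SSZ)), add(SSZ, mul(Z, Z)))
  step 2: add(add(SSZ, mul(Z, Z)), mul(add(Z, SSZ), add(SSZ, mul(Z, Z))))
  step 3: add(S(add(SZ, mul(Z, Z))), mul(add(Z, SSZ), add(SSZ, mul(Z, Z))))
  step 4: S(add(add(SZ, mul(Z, Z)), mul(add(Z, SSZ), add(SSZ, mul(Z, Z)))))
  step 5: S(add(S(add(Z, mul(Z, Z))), mul(add(Z, SSZ), add(SSZ, mul(Z, Z)))))
  step 6: S(S(add(add(Z, mul(Z, Z)), mul(add(Z, SSZ), add(SSZ, mul(Z, Z))))))
  step 7: S(S(add(mul(Z, Z), mul(add(Z, SSZ), add(SSZ, mul(Z, Z))))))
  step 8: S(S(add(Z, mul(add(Z, SSZ), add(SSZ, mul(Z, Z))))))
  step 9: S(S(mul(add(Z, SSZ), add(SSZ, mul(Z, Z)))))
  step 10: S(S(mul(SSZ, add(SSZ, mul(Z, Z)))))
  step 11: S(S(add(add(SSZ, mul(Z, Z)), mul(SZ, add(SSZ, mul(Z, Z))))))
  step 12: S(S(add(S(add(SZ, mul(Z, Z))), mul(SZ, add(SSZ, mul(Z, Z))))))
  step 13: S(S(S(add(add(SZ, mul(Z, Z)), mul(SZ, add(SSZ, mul(Z, Z)))))))
  step 14: S(S(S(add(S(add(Z, mul(Z, Z))), mul(SZ, add(SSZ, mul(Z, Z)))))))
  step 15: S(S(S(S(add(add(Z, mul(Z, Z)), mul(SZ, add(SSZ, mul(Z, Z))))))))
  step 16: S(S(S(S(add(mul(Z, Z), mul(SZ, add(SSZ, mul(Z, Z))))))))
  step 17: S(S(S(S(add(Z, mul(SZ, add(SSZ, mul(Z, Z))))))))
  step 18: S(S(S(S(mul(SZ, add(SSZ, mul(Z, Z)))))))
  step 19: S(S(S(S(add(add(SSZ, mul(Z, Z)), mul(Z, add(SSZ, mul(Z, Z))))))))
  step 20: S(S(S(S(add(S(add(SZ, mul(Z, Z))), mul(Z, add(SSZ, mul(Z, Z))))))))
  step 21: S(S(S(S(S(add(add(SZ, mul(Z, Z)), mul(Z, add(SSZ, mul(Z, Z)))))))))
  step 22: S(S(S(S(S(add(S(add(Z, mul(Z, Z))), mul(Z, add(SSZ, mul(Z, Z)))))))))
  step 23: S(S(S(S(S(S(add(add(Z, mul(Z, Z)), mul(Z, add(SSZ, mul(Z, Z))))))))))
  step 24: S(S(S(S(S(S(add(mul(Z, Z), mul(Z, add(SSZ, mul(Z, Z))))))))))
  step 25: S(S(S(S(S(S(add(Z, mul(Z, add(SSZ, mul(Z, Z))))))))))
  step 26: S(S(S(S(S(S(mul(Z, add(SSZ, mul(Z, Z)))))))))
  step 27: S^6(Z)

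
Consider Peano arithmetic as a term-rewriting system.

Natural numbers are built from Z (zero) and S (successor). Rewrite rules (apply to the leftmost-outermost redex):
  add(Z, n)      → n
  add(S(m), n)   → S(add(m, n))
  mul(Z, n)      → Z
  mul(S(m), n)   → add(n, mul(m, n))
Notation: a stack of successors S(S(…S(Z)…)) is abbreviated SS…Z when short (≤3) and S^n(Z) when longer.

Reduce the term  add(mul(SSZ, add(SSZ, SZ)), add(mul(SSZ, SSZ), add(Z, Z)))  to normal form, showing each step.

Answer: normal form = S^10(Z)  (in 39 steps)

Working:
  start: add(mul(SSZ, add(SSZ, SZ)), add(mul(SSZ, SSZ), add(Z, Z)))
  step 1: add(add(add(SSZ, SZ), mul(SZ, add(SSZ, SZ))), add(mul(SSZ, SSZ), add(Z, Z)))
  step 2: add(add(S(add(SZ, SZ)), mul(SZ, add(SSZ, SZ))), add(mul(SSZ, SSZ), add(Z, Z)))
  step 3: add(S(add(add(SZ, SZ), mul(SZ, add(SSZ, SZ)))), add(mul(SSZ, SSZ), add(Z, Z)))
  step 4: S(add(add(add(SZ, SZ), mul(SZ, add(SSZ, SZ))), add(mul(SSZ, SSZ), add(Z, Z))))
  step 5: S(add(add(S(add(Z, SZ)), mul(SZ, add(SSZ, SZ))), add(mul(SSZ, SSZ), add(Z, Z))))
  step 6: S(add(S(add(add(Z, SZ), mul(SZ, add(SSZ, SZ)))), add(mul(SSZ, SSZ), add(Z, Z))))
  step 7: S(S(add(add(add(Z, SZ), mul(SZ, add(SSZ, SZ))), add(mul(SSZ, SSZ), add(Z, Z)))))
  step 8: S(S(add(add(SZ, mul(SZ, add(SSZ, SZ))), add(mul(SSZ, SSZ), add(Z, Z)))))
  step 9: S(S(add(S(add(Z, mul(SZ, add(SSZ, SZ)))), add(mul(SSZ, SSZ), add(Z, Z)))))
  step 10: S(S(S(add(add(Z, mul(SZ, add(SSZ, SZ))), add(mul(SSZ, SSZ), add(Z, Z))))))
  step 11: S(S(S(add(mul(SZ, add(SSZ, SZ)), add(mul(SSZ, SSZ), add(Z, Z))))))
  step 12: S(S(S(add(add(add(SSZ, SZ), mul(Z, add(SSZ, SZ))), add(mul(SSZ, SSZ), add(Z, Z))))))
  step 13: S(S(S(add(add(S(add(SZ, SZ)), mul(Z, add(SSZ, SZ))), add(mul(SSZ, SSZ), add(Z, Z))))))
  step 14: S(S(S(add(S(add(add(SZ, SZ), mul(Z, add(SSZ, SZ)))), add(mul(SSZ, SSZ), add(Z, Z))))))
  step 15: S(S(S(S(add(add(add(SZ, SZ), mul(Z, add(SSZ, SZ))), add(mul(SSZ, SSZ), add(Z, Z)))))))
  step 16: S(S(S(S(add(add(S(add(Z, SZ)), mul(Z, add(SSZ, SZ))), add(mul(SSZ, SSZ), add(Z, Z)))))))
  step 17: S(S(S(S(add(S(add(add(Z, SZ), mul(Z, add(SSZ, SZ)))), add(mul(SSZ, SSZ), add(Z, Z)))))))
  step 18: S(S(S(S(S(add(add(add(Z, SZ), mul(Z, add(SSZ, SZ))), add(mul(SSZ, SSZ), add(Z, Z))))))))
  step 19: S(S(S(S(S(add(add(SZ, mul(Z, add(SSZ, SZ))), add(mul(SSZ, SSZ), add(Z, Z))))))))
  step 20: S(S(S(S(S(add(S(add(Z, mul(Z, add(SSZ, SZ)))), add(mul(SSZ, SSZ), add(Z, Z))))))))
  step 21: S(S(S(S(S(S(add(add(Z, mul(Z, add(SSZ, SZ))), add(mul(SSZ, SSZ), add(Z, Z)))))))))
  step 22: S(S(S(S(S(S(add(mul(Z, add(SSZ, SZ)), add(mul(SSZ, SSZ), add(Z, Z)))))))))
  step 23: S(S(S(S(S(S(add(Z, add(mul(SSZ, SSZ), add(Z, Z)))))))))
  step 24: S(S(S(S(S(S(add(mul(SSZ, SSZ), add(Z, Z))))))))
  step 25: S(S(S(S(S(S(add(add(SSZ, mul(SZ, SSZ)), add(Z, Z))))))))
  step 26: S(S(S(S(S(S(add(S(add(SZ, mul(SZ, SSZ))), add(Z, Z))))))))
  step 27: S(S(S(S(S(S(S(add(add(SZ, mul(SZ, SSZ)), add(Z, Z)))))))))
  step 28: S(S(S(S(S(S(S(add(S(add(Z, mul(SZ, SSZ))), add(Z, Z)))))))))
  step 29: S(S(S(S(S(S(S(S(add(add(Z, mul(SZ, SSZ)), add(Z, Z))))))))))
  step 30: S(S(S(S(S(S(S(S(add(mul(SZ, SSZ), add(Z, Z))))))))))
  step 31: S(S(S(S(S(S(S(S(add(add(SSZ, mul(Z, SSZ)), add(Z, Z))))))))))
  step 32: S(S(S(S(S(S(S(S(add(S(add(SZ, mul(Z, SSZ))), add(Z, Z))))))))))
  step 33: S(S(S(S(S(S(S(S(S(add(add(SZ, mul(Z, SSZ)), add(Z, Z)))))))))))
  step 34: S(S(S(S(S(S(S(S(S(add(S(add(Z, mul(Z, SSZ))), add(Z, Z)))))))))))
  step 35: S(S(S(S(S(S(S(S(S(S(add(add(Z, mul(Z, SSZ)), add(Z, Z))))))))))))
  step 36: S(S(S(S(S(S(S(S(S(S(add(mul(Z, SSZ), add(Z, Z))))))))))))
  step 37: S(S(S(S(S(S(S(S(S(S(add(Z, add(Z, Z))))))))))))
  step 38: S(S(S(S(S(S(S(S(S(S(add(Z, Z)))))))))))
  step 39: S^10(Z)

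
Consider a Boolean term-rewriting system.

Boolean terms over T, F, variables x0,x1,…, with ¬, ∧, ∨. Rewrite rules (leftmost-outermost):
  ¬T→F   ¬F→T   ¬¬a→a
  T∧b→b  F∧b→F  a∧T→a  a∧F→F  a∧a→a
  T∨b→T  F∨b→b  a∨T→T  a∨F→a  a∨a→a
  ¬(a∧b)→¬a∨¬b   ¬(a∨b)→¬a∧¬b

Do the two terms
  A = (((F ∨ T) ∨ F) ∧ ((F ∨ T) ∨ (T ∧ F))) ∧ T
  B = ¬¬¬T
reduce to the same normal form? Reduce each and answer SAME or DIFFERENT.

Term A:
  start: (((F ∨ T) ∨ F) ∧ ((F ∨ T) ∨ (T ∧ F))) ∧ T
  →1  ((F ∨ T) ∨ F) ∧ ((F ∨ T) ∨ (T ∧ F))
  →2  (F ∨ T) ∧ ((F ∨ T) ∨ (T ∧ F))
  →3  T ∧ ((F ∨ T) ∨ (T ∧ F))
  →4  (F ∨ T) ∨ (T ∧ F)
  →5  T ∨ (T ∧ F)
  →6  T

Term B:
  start: ¬¬¬T
  →1  ¬T
  →2  F

Answer: DIFFERENT — A ⇓ T, B ⇓ F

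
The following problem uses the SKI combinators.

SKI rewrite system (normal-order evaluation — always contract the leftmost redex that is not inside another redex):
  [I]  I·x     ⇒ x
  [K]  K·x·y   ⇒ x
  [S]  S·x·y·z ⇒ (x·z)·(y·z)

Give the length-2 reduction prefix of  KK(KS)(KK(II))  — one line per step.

Answer: after 2 steps: KK

Reduction:
  start: KK(KS)(KK(II))
  [1] K(KK(II))
  [2] KK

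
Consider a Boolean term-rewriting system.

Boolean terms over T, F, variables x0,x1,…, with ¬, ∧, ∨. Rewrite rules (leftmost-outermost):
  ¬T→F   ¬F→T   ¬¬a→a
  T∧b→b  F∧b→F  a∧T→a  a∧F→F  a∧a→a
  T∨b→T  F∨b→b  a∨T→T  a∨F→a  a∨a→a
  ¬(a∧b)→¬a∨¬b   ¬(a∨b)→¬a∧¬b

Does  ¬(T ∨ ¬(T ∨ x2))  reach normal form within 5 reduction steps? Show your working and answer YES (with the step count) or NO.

Answer: YES — reaches normal form F in 3 ≤ 5 steps

Working:
  start: ¬(T ∨ ¬(T ∨ x2))
  step 1: ¬T ∧ ¬¬(T ∨ x2)
  step 2: F ∧ ¬¬(T ∨ x2)
  step 3: F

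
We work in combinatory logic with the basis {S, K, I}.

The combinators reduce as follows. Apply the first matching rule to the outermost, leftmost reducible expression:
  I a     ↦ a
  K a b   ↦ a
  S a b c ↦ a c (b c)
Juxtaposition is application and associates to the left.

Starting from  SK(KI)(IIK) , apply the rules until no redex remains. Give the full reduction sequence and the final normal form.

  start: SK(KI)(IIK)
  step 1: K(IIK)(KI(IIK))
  step 2: IIK
  step 3: IK
  step 4: K

Answer: normal form = K  (in 4 steps)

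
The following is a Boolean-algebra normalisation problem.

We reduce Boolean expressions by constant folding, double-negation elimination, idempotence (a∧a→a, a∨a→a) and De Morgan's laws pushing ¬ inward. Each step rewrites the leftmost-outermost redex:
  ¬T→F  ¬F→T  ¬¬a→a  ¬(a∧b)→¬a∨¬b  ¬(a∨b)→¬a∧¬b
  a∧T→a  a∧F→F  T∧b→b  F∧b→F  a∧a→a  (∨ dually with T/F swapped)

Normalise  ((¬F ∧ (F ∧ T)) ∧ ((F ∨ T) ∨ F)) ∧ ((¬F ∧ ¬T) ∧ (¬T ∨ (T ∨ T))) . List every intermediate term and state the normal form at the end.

Answer: normal form = F  (in 5 steps)

Working:
  start: ((¬F ∧ (F ∧ T)) ∧ ((F ∨ T) ∨ F)) ∧ ((¬F ∧ ¬T) ∧ (¬T ∨ (T ∨ T)))
  step 1: ((T ∧ (F ∧ T)) ∧ ((F ∨ T) ∨ F)) ∧ ((¬F ∧ ¬T) ∧ (¬T ∨ (T ∨ T)))
  step 2: ((F ∧ T) ∧ ((F ∨ T) ∨ F)) ∧ ((¬F ∧ ¬T) ∧ (¬T ∨ (T ∨ T)))
  step 3: (F ∧ ((F ∨ T) ∨ F)) ∧ ((¬F ∧ ¬T) ∧ (¬T ∨ (T ∨ T)))
  step 4: F ∧ ((¬F ∧ ¬T) ∧ (¬T ∨ (T ∨ T)))
  step 5: F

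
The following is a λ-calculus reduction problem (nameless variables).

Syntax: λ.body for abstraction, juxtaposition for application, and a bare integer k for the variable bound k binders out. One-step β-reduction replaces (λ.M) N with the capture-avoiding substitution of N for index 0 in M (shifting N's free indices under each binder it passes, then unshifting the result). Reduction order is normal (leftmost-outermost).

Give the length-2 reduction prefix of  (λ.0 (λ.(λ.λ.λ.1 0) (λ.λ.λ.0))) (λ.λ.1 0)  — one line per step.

  start: (λ.0 (λ.(λ.λ.λ.1 0) (λ.λ.λ.0))) (λ.λ.1 0)
  →1  (λ.λ.1 0) (λ.(λ.λ.λ.1 0) (λ.λ.λ.0))
  →2  λ.(λ.(λ.λ.λ.1 0) (λ.λ.λ.0)) 0

Answer: after 2 steps: λ.(λ.(λ.λ.λ.1 0) (λ.λ.λ.0)) 0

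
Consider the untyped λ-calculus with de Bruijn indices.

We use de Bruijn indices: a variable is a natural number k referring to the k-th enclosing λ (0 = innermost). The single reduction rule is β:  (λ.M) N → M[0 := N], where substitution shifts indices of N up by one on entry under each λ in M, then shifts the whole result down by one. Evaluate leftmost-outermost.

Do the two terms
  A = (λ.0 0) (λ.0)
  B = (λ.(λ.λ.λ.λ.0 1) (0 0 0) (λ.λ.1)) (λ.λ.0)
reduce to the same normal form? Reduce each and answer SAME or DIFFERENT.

Answer: DIFFERENT — A ⇓ λ.0, B ⇓ λ.λ.0 1

Derivation:
Term A:
  start: (λ.0 0) (λ.0)
  [1] (λ.0) (λ.0)
  [2] λ.0

Term B:
  start: (λ.(λ.λ.λ.λ.0 1) (0 0 0) (λ.λ.1)) (λ.λ.0)
  [1] (λ.λ.λ.λ.0 1) ((λ.λ.0) (λ.λ.0) (λ.λ.0)) (λ.λ.1)
  [2] (λ.λ.λ.0 1) (λ.λ.1)
  [3] λ.λ.0 1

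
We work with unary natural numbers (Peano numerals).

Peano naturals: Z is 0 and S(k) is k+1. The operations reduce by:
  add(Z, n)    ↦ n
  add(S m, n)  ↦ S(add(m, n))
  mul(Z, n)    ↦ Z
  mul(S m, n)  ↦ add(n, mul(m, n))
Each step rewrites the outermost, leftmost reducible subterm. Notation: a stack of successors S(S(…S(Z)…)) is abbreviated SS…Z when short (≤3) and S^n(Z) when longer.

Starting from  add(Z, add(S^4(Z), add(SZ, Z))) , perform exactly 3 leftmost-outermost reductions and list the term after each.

Answer: after 3 steps: S(S(add(SSZ, add(SZ, Z))))

Derivation:
  start: add(Z, add(S^4(Z), add(SZ, Z)))
  step 1: add(S^4(Z), add(SZ, Z))
  step 2: S(add(SSSZ, add(SZ, Z)))
  step 3: S(S(add(SSZ, add(SZ, Z))))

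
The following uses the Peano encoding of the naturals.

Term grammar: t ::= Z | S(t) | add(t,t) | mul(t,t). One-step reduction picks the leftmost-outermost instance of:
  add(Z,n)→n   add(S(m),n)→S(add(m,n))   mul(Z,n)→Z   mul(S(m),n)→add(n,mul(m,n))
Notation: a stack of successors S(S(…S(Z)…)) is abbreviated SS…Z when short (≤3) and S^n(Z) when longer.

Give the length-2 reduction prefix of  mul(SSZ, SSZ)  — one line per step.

  start: mul(SSZ, SSZ)
  step 1: add(SSZ, mul(SZ, SSZ))
  step 2: S(add(SZ, mul(SZ, SSZ)))

Answer: after 2 steps: S(add(SZ, mul(SZ, SSZ)))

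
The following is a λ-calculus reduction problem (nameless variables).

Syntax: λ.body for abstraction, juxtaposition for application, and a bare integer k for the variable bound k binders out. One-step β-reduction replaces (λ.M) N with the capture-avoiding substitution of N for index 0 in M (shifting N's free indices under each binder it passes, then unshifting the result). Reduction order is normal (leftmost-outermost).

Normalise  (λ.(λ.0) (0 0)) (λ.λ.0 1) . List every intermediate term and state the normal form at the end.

  start: (λ.(λ.0) (0 0)) (λ.λ.0 1)
  [1] (λ.0) ((λ.λ.0 1) (λ.λ.0 1))
  [2] (λ.λ.0 1) (λ.λ.0 1)
  [3] λ.0 (λ.λ.0 1)

Answer: normal form = λ.0 (λ.λ.0 1)  (in 3 steps)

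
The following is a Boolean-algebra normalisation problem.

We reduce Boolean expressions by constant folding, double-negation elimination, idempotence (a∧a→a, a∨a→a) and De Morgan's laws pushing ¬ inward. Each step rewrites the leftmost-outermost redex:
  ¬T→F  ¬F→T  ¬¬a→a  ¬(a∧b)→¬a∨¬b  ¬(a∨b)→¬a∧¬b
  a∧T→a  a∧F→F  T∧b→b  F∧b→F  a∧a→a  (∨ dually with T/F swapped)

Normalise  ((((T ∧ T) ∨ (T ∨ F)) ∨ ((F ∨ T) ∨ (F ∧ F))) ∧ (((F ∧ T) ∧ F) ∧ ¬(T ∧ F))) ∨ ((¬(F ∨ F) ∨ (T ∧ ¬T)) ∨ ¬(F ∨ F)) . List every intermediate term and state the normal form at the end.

Answer: normal form = T  (in 12 steps)

Reduction:
  start: ((((T ∧ T) ∨ (T ∨ F)) ∨ ((F ∨ T) ∨ (F ∧ F))) ∧ (((F ∧ T) ∧ F) ∧ ¬(T ∧ F))) ∨ ((¬(F ∨ F) ∨ (T ∧ ¬T)) ∨ ¬(F ∨ F))
  →1  (((T ∨ (T ∨ F)) ∨ ((F ∨ T) ∨ (F ∧ F))) ∧ (((F ∧ T) ∧ F) ∧ ¬(T ∧ F))) ∨ ((¬(F ∨ F) ∨ (T ∧ ¬T)) ∨ ¬(F ∨ F))
  →2  ((T ∨ ((F ∨ T) ∨ (F ∧ F))) ∧ (((F ∧ T) ∧ F) ∧ ¬(T ∧ F))) ∨ ((¬(F ∨ F) ∨ (T ∧ ¬T)) ∨ ¬(F ∨ F))
  →3  (T ∧ (((F ∧ T) ∧ F) ∧ ¬(T ∧ F))) ∨ ((¬(F ∨ F) ∨ (T ∧ ¬T)) ∨ ¬(F ∨ F))
  →4  (((F ∧ T) ∧ F) ∧ ¬(T ∧ F)) ∨ ((¬(F ∨ F) ∨ (T ∧ ¬T)) ∨ ¬(F ∨ F))
  →5  (F ∧ ¬(T ∧ F)) ∨ ((¬(F ∨ F) ∨ (T ∧ ¬T)) ∨ ¬(F ∨ F))
  →6  F ∨ ((¬(F ∨ F) ∨ (T ∧ ¬T)) ∨ ¬(F ∨ F))
  →7  (¬(F ∨ F) ∨ (T ∧ ¬T)) ∨ ¬(F ∨ F)
  →8  ((¬F ∧ ¬F) ∨ (T ∧ ¬T)) ∨ ¬(F ∨ F)
  →9  (¬F ∨ (T ∧ ¬T)) ∨ ¬(F ∨ F)
  →10  (T ∨ (T ∧ ¬T)) ∨ ¬(F ∨ F)
  →11  T ∨ ¬(F ∨ F)
  →12  T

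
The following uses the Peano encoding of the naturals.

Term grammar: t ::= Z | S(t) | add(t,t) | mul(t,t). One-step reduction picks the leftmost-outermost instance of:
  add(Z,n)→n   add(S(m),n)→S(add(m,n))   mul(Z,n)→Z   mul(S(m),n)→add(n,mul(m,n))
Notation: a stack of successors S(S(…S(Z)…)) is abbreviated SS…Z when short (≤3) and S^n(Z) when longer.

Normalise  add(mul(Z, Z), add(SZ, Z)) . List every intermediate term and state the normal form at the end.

Answer: normal form = SZ  (in 4 steps)

Working:
  start: add(mul(Z, Z), add(SZ, Z))
  step 1: add(Z, add(SZ, Z))
  step 2: add(SZ, Z)
  step 3: S(add(Z, Z))
  step 4: SZ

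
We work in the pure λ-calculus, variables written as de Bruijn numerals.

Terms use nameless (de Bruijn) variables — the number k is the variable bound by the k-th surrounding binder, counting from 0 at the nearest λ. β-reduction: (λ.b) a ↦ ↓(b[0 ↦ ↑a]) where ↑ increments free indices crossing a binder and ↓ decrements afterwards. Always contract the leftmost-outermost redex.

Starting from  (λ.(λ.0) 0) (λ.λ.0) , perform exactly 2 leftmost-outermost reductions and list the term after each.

  start: (λ.(λ.0) 0) (λ.λ.0)
  [1] (λ.0) (λ.λ.0)
  [2] λ.λ.0

Answer: after 2 steps: λ.λ.0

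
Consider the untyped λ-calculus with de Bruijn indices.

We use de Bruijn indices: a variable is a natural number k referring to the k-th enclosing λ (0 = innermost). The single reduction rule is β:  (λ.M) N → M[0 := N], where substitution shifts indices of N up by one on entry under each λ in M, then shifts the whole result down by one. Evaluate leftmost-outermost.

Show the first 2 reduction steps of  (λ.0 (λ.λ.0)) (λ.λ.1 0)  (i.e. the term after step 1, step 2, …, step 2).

Answer: after 2 steps: λ.(λ.λ.0) 0

Working:
  start: (λ.0 (λ.λ.0)) (λ.λ.1 0)
  step 1: (λ.λ.1 0) (λ.λ.0)
  step 2: λ.(λ.λ.0) 0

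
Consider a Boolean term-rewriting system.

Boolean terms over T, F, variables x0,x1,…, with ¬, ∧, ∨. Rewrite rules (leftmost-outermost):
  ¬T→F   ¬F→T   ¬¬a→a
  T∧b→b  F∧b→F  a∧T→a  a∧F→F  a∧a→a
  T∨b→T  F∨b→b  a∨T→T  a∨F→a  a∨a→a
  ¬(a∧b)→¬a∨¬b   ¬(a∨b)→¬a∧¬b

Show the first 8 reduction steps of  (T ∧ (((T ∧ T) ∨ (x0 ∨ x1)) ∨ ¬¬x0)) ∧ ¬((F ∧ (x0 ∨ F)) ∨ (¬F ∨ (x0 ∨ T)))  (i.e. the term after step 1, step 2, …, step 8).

  start: (T ∧ (((T ∧ T) ∨ (x0 ∨ x1)) ∨ ¬¬x0)) ∧ ¬((F ∧ (x0 ∨ F)) ∨ (¬F ∨ (x0 ∨ T)))
  →1  (((T ∧ T) ∨ (x0 ∨ x1)) ∨ ¬¬x0) ∧ ¬((F ∧ (x0 ∨ F)) ∨ (¬F ∨ (x0 ∨ T)))
  →2  ((T ∨ (x0 ∨ x1)) ∨ ¬¬x0) ∧ ¬((F ∧ (x0 ∨ F)) ∨ (¬F ∨ (x0 ∨ T)))
  →3  (T ∨ ¬¬x0) ∧ ¬((F ∧ (x0 ∨ F)) ∨ (¬F ∨ (x0 ∨ T)))
  →4  T ∧ ¬((F ∧ (x0 ∨ F)) ∨ (¬F ∨ (x0 ∨ T)))
  →5  ¬((F ∧ (x0 ∨ F)) ∨ (¬F ∨ (x0 ∨ T)))
  →6  ¬(F ∧ (x0 ∨ F)) ∧ ¬(¬F ∨ (x0 ∨ T))
  →7  (¬F ∨ ¬(x0 ∨ F)) ∧ ¬(¬F ∨ (x0 ∨ T))
  →8  (T ∨ ¬(x0 ∨ F)) ∧ ¬(¬F ∨ (x0 ∨ T))

Answer: after 8 steps: (T ∨ ¬(x0 ∨ F)) ∧ ¬(¬F ∨ (x0 ∨ T))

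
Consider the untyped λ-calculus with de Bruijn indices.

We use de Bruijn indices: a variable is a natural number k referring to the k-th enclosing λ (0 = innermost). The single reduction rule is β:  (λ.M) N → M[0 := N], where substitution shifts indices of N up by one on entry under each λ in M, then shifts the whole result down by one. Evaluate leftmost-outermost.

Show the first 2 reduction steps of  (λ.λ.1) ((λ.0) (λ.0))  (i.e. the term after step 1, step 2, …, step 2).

Answer: after 2 steps: λ.λ.0

Derivation:
  start: (λ.λ.1) ((λ.0) (λ.0))
  →1  λ.(λ.0) (λ.0)
  →2  λ.λ.0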